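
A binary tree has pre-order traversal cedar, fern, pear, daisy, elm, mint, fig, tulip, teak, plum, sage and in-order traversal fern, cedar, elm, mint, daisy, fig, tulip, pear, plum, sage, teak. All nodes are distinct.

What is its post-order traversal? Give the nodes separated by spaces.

fern mint elm tulip fig daisy sage plum teak pear cedar

The first element of pre-order is the root; it splits in-order into left and right subtrees.
Root cedar: left subtree has 1 node {fern}, right has 9 {elm, mint, daisy, fig, tulip, pear, plum, sage, teak}.
  Root pear: left subtree has 5 nodes {elm, mint, daisy, fig, tulip}, right has 3 {plum, sage, teak}.
    Root daisy: left subtree has 2 nodes {elm, mint}, right has 2 {fig, tulip}.
      Root elm: left subtree has 0 nodes { }, right has 1 {mint}.
      Root fig: left subtree has 0 nodes { }, right has 1 {tulip}.
    Root teak: left subtree has 2 nodes {plum, sage}, right has 0 { }.
      Root plum: left subtree has 0 nodes { }, right has 1 {sage}.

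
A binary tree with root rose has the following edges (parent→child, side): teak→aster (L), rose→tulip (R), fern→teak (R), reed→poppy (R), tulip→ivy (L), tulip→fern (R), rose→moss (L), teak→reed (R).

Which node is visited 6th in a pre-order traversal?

teak

Pre-order visits the node, then its left subtree, then its right subtree.
Visit rose.
At rose: go left to moss.
  moss is a leaf — visit moss.
At rose: go right to tulip.
  Visit tulip.
  At tulip: go left to ivy.
    ivy is a leaf — visit ivy.
  At tulip: go right to fern.
    Visit fern.
    At fern: no left child.
    At fern: go right to teak.
      Visit teak.
      At teak: go left to aster.
        aster is a leaf — visit aster.
      At teak: go right to reed.
        Visit reed.
        At reed: no left child.
        At reed: go right to poppy.
          poppy is a leaf — visit poppy.
Full pre-order sequence: rose, moss, tulip, ivy, fern, teak, aster, reed, poppy.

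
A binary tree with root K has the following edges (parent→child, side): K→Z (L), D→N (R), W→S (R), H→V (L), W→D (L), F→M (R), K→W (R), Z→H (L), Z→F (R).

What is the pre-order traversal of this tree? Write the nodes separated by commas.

K, Z, H, V, F, M, W, D, N, S

Pre-order visits the node, then its left subtree, then its right subtree.
Visit K.
At K: go left to Z.
  Visit Z.
  At Z: go left to H.
    Visit H.
    At H: go left to V.
      V is a leaf — visit V.
    At H: no right child.
  At Z: go right to F.
    Visit F.
    At F: no left child.
    At F: go right to M.
      M is a leaf — visit M.
At K: go right to W.
  Visit W.
  At W: go left to D.
    Visit D.
    At D: no left child.
    At D: go right to N.
      N is a leaf — visit N.
  At W: go right to S.
    S is a leaf — visit S.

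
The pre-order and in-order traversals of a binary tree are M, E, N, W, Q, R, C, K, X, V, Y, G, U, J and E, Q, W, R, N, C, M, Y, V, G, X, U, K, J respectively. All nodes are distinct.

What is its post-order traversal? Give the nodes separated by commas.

The first element of pre-order is the root; it splits in-order into left and right subtrees.
Root M: left subtree has 6 nodes {E, Q, W, R, N, C}, right has 7 {Y, V, G, X, U, K, J}.
  Root E: left subtree has 0 nodes { }, right has 5 {Q, W, R, N, C}.
    Root N: left subtree has 3 nodes {Q, W, R}, right has 1 {C}.
      Root W: left subtree has 1 node {Q}, right has 1 {R}.
  Root K: left subtree has 5 nodes {Y, V, G, X, U}, right has 1 {J}.
    Root X: left subtree has 3 nodes {Y, V, G}, right has 1 {U}.
      Root V: left subtree has 1 node {Y}, right has 1 {G}.

Q, R, W, C, N, E, Y, G, V, U, X, J, K, M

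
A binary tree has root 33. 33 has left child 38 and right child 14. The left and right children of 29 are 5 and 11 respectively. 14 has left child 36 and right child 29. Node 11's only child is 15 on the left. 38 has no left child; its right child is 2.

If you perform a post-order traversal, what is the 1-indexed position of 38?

2

Post-order visits the left subtree, then the right subtree, then the node.
At 33: go left to 38.
  At 38: no left child.
  At 38: go right to 2.
    2 is a leaf — visit 2.
  Visit 38.
At 33: go right to 14.
  At 14: go left to 36.
    36 is a leaf — visit 36.
  At 14: go right to 29.
    At 29: go left to 5.
      5 is a leaf — visit 5.
    At 29: go right to 11.
      At 11: go left to 15.
        15 is a leaf — visit 15.
      At 11: no right child.
      Visit 11.
    Visit 29.
  Visit 14.
Visit 33.
Full post-order sequence: 2, 38, 36, 5, 15, 11, 29, 14, 33.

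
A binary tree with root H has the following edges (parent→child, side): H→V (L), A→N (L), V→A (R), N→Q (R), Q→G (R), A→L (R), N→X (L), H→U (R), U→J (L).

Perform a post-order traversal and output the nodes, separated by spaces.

Post-order visits the left subtree, then the right subtree, then the node.
At H: go left to V.
  At V: no left child.
  At V: go right to A.
    At A: go left to N.
      At N: go left to X.
        X is a leaf — visit X.
      At N: go right to Q.
        At Q: no left child.
        At Q: go right to G.
          G is a leaf — visit G.
        Visit Q.
      Visit N.
    At A: go right to L.
      L is a leaf — visit L.
    Visit A.
  Visit V.
At H: go right to U.
  At U: go left to J.
    J is a leaf — visit J.
  At U: no right child.
  Visit U.
Visit H.

X G Q N L A V J U H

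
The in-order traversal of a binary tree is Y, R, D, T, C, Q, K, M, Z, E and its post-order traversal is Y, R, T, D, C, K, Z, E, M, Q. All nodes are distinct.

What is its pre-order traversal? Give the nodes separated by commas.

The last element of post-order is the root; it splits in-order into left and right subtrees.
Root Q: left subtree has 5 nodes {Y, R, D, T, C}, right has 4 {K, M, Z, E}.
  Root C: left subtree has 4 nodes {Y, R, D, T}, right has 0 { }.
    Root D: left subtree has 2 nodes {Y, R}, right has 1 {T}.
      Root R: left subtree has 1 node {Y}, right has 0 { }.
  Root M: left subtree has 1 node {K}, right has 2 {Z, E}.
    Root E: left subtree has 1 node {Z}, right has 0 { }.

Q, C, D, R, Y, T, M, K, E, Z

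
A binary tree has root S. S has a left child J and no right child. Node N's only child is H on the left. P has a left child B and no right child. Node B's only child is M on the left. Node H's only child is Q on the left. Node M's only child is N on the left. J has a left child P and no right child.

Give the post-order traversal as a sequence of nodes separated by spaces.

Post-order visits the left subtree, then the right subtree, then the node.
At S: go left to J.
  At J: go left to P.
    At P: go left to B.
      At B: go left to M.
        At M: go left to N.
          At N: go left to H.
            At H: go left to Q.
              Q is a leaf — visit Q.
            At H: no right child.
            Visit H.
          At N: no right child.
          Visit N.
        At M: no right child.
        Visit M.
      At B: no right child.
      Visit B.
    At P: no right child.
    Visit P.
  At J: no right child.
  Visit J.
At S: no right child.
Visit S.

Q H N M B P J S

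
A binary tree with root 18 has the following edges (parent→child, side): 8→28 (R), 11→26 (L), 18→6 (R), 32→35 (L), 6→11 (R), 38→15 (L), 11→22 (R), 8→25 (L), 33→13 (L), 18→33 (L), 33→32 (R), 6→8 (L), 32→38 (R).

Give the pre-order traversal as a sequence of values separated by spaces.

Pre-order visits the node, then its left subtree, then its right subtree.
Visit 18.
At 18: go left to 33.
  Visit 33.
  At 33: go left to 13.
    13 is a leaf — visit 13.
  At 33: go right to 32.
    Visit 32.
    At 32: go left to 35.
      35 is a leaf — visit 35.
    At 32: go right to 38.
      Visit 38.
      At 38: go left to 15.
        15 is a leaf — visit 15.
      At 38: no right child.
At 18: go right to 6.
  Visit 6.
  At 6: go left to 8.
    Visit 8.
    At 8: go left to 25.
      25 is a leaf — visit 25.
    At 8: go right to 28.
      28 is a leaf — visit 28.
  At 6: go right to 11.
    Visit 11.
    At 11: go left to 26.
      26 is a leaf — visit 26.
    At 11: go right to 22.
      22 is a leaf — visit 22.

18 33 13 32 35 38 15 6 8 25 28 11 26 22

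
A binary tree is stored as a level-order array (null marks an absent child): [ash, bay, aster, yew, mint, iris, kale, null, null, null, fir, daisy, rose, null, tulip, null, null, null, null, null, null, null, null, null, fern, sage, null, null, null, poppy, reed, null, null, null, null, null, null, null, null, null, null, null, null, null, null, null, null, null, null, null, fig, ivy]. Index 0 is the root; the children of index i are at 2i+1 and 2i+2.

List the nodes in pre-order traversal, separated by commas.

ash, bay, yew, mint, fir, aster, iris, daisy, fern, fig, rose, sage, ivy, kale, tulip, poppy, reed

Pre-order visits the node, then its left subtree, then its right subtree.
Visit ash.
At ash: go left to bay.
  Visit bay.
  At bay: go left to yew.
    yew is a leaf — visit yew.
  At bay: go right to mint.
    Visit mint.
    At mint: no left child.
    At mint: go right to fir.
      fir is a leaf — visit fir.
At ash: go right to aster.
  Visit aster.
  At aster: go left to iris.
    Visit iris.
    At iris: go left to daisy.
      Visit daisy.
      At daisy: no left child.
      At daisy: go right to fern.
        Visit fern.
        At fern: no left child.
        At fern: go right to fig.
          fig is a leaf — visit fig.
    At iris: go right to rose.
      Visit rose.
      At rose: go left to sage.
        Visit sage.
        At sage: go left to ivy.
          ivy is a leaf — visit ivy.
        At sage: no right child.
      At rose: no right child.
  At aster: go right to kale.
    Visit kale.
    At kale: no left child.
    At kale: go right to tulip.
      Visit tulip.
      At tulip: go left to poppy.
        poppy is a leaf — visit poppy.
      At tulip: go right to reed.
        reed is a leaf — visit reed.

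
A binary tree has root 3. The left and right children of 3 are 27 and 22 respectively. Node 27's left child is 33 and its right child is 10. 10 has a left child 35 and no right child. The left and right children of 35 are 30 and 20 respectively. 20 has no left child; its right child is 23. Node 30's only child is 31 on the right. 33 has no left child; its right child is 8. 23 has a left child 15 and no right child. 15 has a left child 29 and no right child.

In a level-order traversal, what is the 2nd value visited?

Level-order visits nodes level by level from the root, left to right within each level.
Level 0: 3
Level 1: 27, 22
Level 2: 33, 10
Level 3: 8, 35
Level 4: 30, 20
Level 5: 31, 23
Level 6: 15
Level 7: 29
Full level-order sequence: 3, 27, 22, 33, 10, 8, 35, 30, 20, 31, 23, 15, 29.

27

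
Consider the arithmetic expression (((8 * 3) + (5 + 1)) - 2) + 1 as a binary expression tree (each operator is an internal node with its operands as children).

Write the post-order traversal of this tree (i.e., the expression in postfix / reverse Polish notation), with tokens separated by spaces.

Post-order on an expression tree gives postfix notation: for each operator, emit left operand, right operand, then the operator.

8 3 * 5 1 + + 2 - 1 +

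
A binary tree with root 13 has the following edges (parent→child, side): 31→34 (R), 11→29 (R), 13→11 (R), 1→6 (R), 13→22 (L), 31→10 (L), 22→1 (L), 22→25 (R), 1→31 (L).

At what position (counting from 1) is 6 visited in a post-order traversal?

Post-order visits the left subtree, then the right subtree, then the node.
At 13: go left to 22.
  At 22: go left to 1.
    At 1: go left to 31.
      At 31: go left to 10.
        10 is a leaf — visit 10.
      At 31: go right to 34.
        34 is a leaf — visit 34.
      Visit 31.
    At 1: go right to 6.
      6 is a leaf — visit 6.
    Visit 1.
  At 22: go right to 25.
    25 is a leaf — visit 25.
  Visit 22.
At 13: go right to 11.
  At 11: no left child.
  At 11: go right to 29.
    29 is a leaf — visit 29.
  Visit 11.
Visit 13.
Full post-order sequence: 10, 34, 31, 6, 1, 25, 22, 29, 11, 13.

4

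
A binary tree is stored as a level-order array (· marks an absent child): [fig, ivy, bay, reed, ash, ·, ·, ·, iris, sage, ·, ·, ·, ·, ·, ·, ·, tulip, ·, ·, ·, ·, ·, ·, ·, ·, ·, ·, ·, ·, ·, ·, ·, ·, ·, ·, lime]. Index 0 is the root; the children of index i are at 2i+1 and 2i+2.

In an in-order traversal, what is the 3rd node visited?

lime

In-order visits the left subtree, then the node, then the right subtree.
At fig: go left to ivy.
  At ivy: go left to reed.
    At reed: no left child.
    Visit reed.
    At reed: go right to iris.
      At iris: go left to tulip.
        At tulip: no left child.
        Visit tulip.
        At tulip: go right to lime.
          lime is a leaf — visit lime.
      Visit iris.
      At iris: no right child.
  Visit ivy.
  At ivy: go right to ash.
    At ash: go left to sage.
      sage is a leaf — visit sage.
    Visit ash.
    At ash: no right child.
Visit fig.
At fig: go right to bay.
  bay is a leaf — visit bay.
Full in-order sequence: reed, tulip, lime, iris, ivy, sage, ash, fig, bay.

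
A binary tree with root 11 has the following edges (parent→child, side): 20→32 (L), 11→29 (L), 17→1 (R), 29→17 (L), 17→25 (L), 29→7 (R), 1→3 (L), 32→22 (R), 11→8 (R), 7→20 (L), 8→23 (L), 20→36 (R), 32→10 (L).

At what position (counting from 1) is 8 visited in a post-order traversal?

13

Post-order visits the left subtree, then the right subtree, then the node.
At 11: go left to 29.
  At 29: go left to 17.
    At 17: go left to 25.
      25 is a leaf — visit 25.
    At 17: go right to 1.
      At 1: go left to 3.
        3 is a leaf — visit 3.
      At 1: no right child.
      Visit 1.
    Visit 17.
  At 29: go right to 7.
    At 7: go left to 20.
      At 20: go left to 32.
        At 32: go left to 10.
          10 is a leaf — visit 10.
        At 32: go right to 22.
          22 is a leaf — visit 22.
        Visit 32.
      At 20: go right to 36.
        36 is a leaf — visit 36.
      Visit 20.
    At 7: no right child.
    Visit 7.
  Visit 29.
At 11: go right to 8.
  At 8: go left to 23.
    23 is a leaf — visit 23.
  At 8: no right child.
  Visit 8.
Visit 11.
Full post-order sequence: 25, 3, 1, 17, 10, 22, 32, 36, 20, 7, 29, 23, 8, 11.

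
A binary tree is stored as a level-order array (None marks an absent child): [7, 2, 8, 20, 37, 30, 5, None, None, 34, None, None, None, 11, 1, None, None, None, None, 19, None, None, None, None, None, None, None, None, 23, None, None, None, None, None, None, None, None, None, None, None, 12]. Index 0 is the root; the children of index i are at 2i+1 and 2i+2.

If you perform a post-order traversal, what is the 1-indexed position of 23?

Post-order visits the left subtree, then the right subtree, then the node.
At 7: go left to 2.
  At 2: go left to 20.
    20 is a leaf — visit 20.
  At 2: go right to 37.
    At 37: go left to 34.
      At 34: go left to 19.
        At 19: no left child.
        At 19: go right to 12.
          12 is a leaf — visit 12.
        Visit 19.
      At 34: no right child.
      Visit 34.
    At 37: no right child.
    Visit 37.
  Visit 2.
At 7: go right to 8.
  At 8: go left to 30.
    30 is a leaf — visit 30.
  At 8: go right to 5.
    At 5: go left to 11.
      At 11: no left child.
      At 11: go right to 23.
        23 is a leaf — visit 23.
      Visit 11.
    At 5: go right to 1.
      1 is a leaf — visit 1.
    Visit 5.
  Visit 8.
Visit 7.
Full post-order sequence: 20, 12, 19, 34, 37, 2, 30, 23, 11, 1, 5, 8, 7.

8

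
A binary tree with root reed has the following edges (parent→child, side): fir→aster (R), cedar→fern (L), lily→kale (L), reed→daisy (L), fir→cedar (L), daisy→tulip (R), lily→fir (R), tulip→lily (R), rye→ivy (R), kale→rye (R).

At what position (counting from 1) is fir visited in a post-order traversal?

Post-order visits the left subtree, then the right subtree, then the node.
At reed: go left to daisy.
  At daisy: no left child.
  At daisy: go right to tulip.
    At tulip: no left child.
    At tulip: go right to lily.
      At lily: go left to kale.
        At kale: no left child.
        At kale: go right to rye.
          At rye: no left child.
          At rye: go right to ivy.
            ivy is a leaf — visit ivy.
          Visit rye.
        Visit kale.
      At lily: go right to fir.
        At fir: go left to cedar.
          At cedar: go left to fern.
            fern is a leaf — visit fern.
          At cedar: no right child.
          Visit cedar.
        At fir: go right to aster.
          aster is a leaf — visit aster.
        Visit fir.
      Visit lily.
    Visit tulip.
  Visit daisy.
At reed: no right child.
Visit reed.
Full post-order sequence: ivy, rye, kale, fern, cedar, aster, fir, lily, tulip, daisy, reed.

7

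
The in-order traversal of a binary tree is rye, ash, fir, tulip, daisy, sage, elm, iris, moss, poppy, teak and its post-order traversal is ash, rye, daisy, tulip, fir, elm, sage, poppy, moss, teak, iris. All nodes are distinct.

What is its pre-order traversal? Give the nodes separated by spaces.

iris sage fir rye ash tulip daisy elm teak moss poppy

The last element of post-order is the root; it splits in-order into left and right subtrees.
Root iris: left subtree has 7 nodes {rye, ash, fir, tulip, daisy, sage, elm}, right has 3 {moss, poppy, teak}.
  Root sage: left subtree has 5 nodes {rye, ash, fir, tulip, daisy}, right has 1 {elm}.
    Root fir: left subtree has 2 nodes {rye, ash}, right has 2 {tulip, daisy}.
      Root rye: left subtree has 0 nodes { }, right has 1 {ash}.
      Root tulip: left subtree has 0 nodes { }, right has 1 {daisy}.
  Root teak: left subtree has 2 nodes {moss, poppy}, right has 0 { }.
    Root moss: left subtree has 0 nodes { }, right has 1 {poppy}.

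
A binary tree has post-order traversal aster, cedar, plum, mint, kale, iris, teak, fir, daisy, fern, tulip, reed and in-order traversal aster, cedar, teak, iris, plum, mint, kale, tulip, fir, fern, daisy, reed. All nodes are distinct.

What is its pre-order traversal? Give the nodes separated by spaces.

reed tulip teak cedar aster iris kale mint plum fern fir daisy

The last element of post-order is the root; it splits in-order into left and right subtrees.
Root reed: left subtree has 11 nodes {aster, cedar, teak, iris, plum, mint, kale, tulip, fir, fern, daisy}, right has 0 { }.
  Root tulip: left subtree has 7 nodes {aster, cedar, teak, iris, plum, mint, kale}, right has 3 {fir, fern, daisy}.
    Root teak: left subtree has 2 nodes {aster, cedar}, right has 4 {iris, plum, mint, kale}.
      Root cedar: left subtree has 1 node {aster}, right has 0 { }.
      Root iris: left subtree has 0 nodes { }, right has 3 {plum, mint, kale}.
        Root kale: left subtree has 2 nodes {plum, mint}, right has 0 { }.
          Root mint: left subtree has 1 node {plum}, right has 0 { }.
    Root fern: left subtree has 1 node {fir}, right has 1 {daisy}.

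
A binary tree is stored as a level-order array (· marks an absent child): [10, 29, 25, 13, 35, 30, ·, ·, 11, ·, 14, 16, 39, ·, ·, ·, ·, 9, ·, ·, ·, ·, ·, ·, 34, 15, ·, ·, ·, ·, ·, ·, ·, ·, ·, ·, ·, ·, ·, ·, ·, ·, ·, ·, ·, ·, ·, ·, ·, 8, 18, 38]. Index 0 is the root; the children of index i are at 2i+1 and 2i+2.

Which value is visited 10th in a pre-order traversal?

16

Pre-order visits the node, then its left subtree, then its right subtree.
Visit 10.
At 10: go left to 29.
  Visit 29.
  At 29: go left to 13.
    Visit 13.
    At 13: no left child.
    At 13: go right to 11.
      Visit 11.
      At 11: go left to 9.
        9 is a leaf — visit 9.
      At 11: no right child.
  At 29: go right to 35.
    Visit 35.
    At 35: no left child.
    At 35: go right to 14.
      14 is a leaf — visit 14.
At 10: go right to 25.
  Visit 25.
  At 25: go left to 30.
    Visit 30.
    At 30: go left to 16.
      Visit 16.
      At 16: no left child.
      At 16: go right to 34.
        Visit 34.
        At 34: go left to 8.
          8 is a leaf — visit 8.
        At 34: go right to 18.
          18 is a leaf — visit 18.
    At 30: go right to 39.
      Visit 39.
      At 39: go left to 15.
        Visit 15.
        At 15: go left to 38.
          38 is a leaf — visit 38.
        At 15: no right child.
      At 39: no right child.
  At 25: no right child.
Full pre-order sequence: 10, 29, 13, 11, 9, 35, 14, 25, 30, 16, 34, 8, 18, 39, 15, 38.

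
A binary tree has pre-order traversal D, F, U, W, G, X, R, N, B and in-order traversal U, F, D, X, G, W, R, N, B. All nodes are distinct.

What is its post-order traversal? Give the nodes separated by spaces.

The first element of pre-order is the root; it splits in-order into left and right subtrees.
Root D: left subtree has 2 nodes {U, F}, right has 6 {X, G, W, R, N, B}.
  Root F: left subtree has 1 node {U}, right has 0 { }.
  Root W: left subtree has 2 nodes {X, G}, right has 3 {R, N, B}.
    Root G: left subtree has 1 node {X}, right has 0 { }.
    Root R: left subtree has 0 nodes { }, right has 2 {N, B}.
      Root N: left subtree has 0 nodes { }, right has 1 {B}.

U F X G B N R W D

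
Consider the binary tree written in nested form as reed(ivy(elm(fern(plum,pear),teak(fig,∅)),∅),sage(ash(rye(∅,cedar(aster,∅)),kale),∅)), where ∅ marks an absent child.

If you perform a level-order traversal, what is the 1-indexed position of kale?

Level-order visits nodes level by level from the root, left to right within each level.
Level 0: reed
Level 1: ivy, sage
Level 2: elm, ash
Level 3: fern, teak, rye, kale
Level 4: plum, pear, fig, cedar
Level 5: aster
Full level-order sequence: reed, ivy, sage, elm, ash, fern, teak, rye, kale, plum, pear, fig, cedar, aster.

9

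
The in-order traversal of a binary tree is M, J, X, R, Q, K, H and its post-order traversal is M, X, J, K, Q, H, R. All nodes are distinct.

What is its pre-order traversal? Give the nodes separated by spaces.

R J M X H Q K

The last element of post-order is the root; it splits in-order into left and right subtrees.
Root R: left subtree has 3 nodes {M, J, X}, right has 3 {Q, K, H}.
  Root J: left subtree has 1 node {M}, right has 1 {X}.
  Root H: left subtree has 2 nodes {Q, K}, right has 0 { }.
    Root Q: left subtree has 0 nodes { }, right has 1 {K}.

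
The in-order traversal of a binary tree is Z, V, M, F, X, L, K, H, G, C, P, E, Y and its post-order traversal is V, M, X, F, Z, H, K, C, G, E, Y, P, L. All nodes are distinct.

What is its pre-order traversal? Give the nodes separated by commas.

The last element of post-order is the root; it splits in-order into left and right subtrees.
Root L: left subtree has 5 nodes {Z, V, M, F, X}, right has 7 {K, H, G, C, P, E, Y}.
  Root Z: left subtree has 0 nodes { }, right has 4 {V, M, F, X}.
    Root F: left subtree has 2 nodes {V, M}, right has 1 {X}.
      Root M: left subtree has 1 node {V}, right has 0 { }.
  Root P: left subtree has 4 nodes {K, H, G, C}, right has 2 {E, Y}.
    Root G: left subtree has 2 nodes {K, H}, right has 1 {C}.
      Root K: left subtree has 0 nodes { }, right has 1 {H}.
    Root Y: left subtree has 1 node {E}, right has 0 { }.

L, Z, F, M, V, X, P, G, K, H, C, Y, E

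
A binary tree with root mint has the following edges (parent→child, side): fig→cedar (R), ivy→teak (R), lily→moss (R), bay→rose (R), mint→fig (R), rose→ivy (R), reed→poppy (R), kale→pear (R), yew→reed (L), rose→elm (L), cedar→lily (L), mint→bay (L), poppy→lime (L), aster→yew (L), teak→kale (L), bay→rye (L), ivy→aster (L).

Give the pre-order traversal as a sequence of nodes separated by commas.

Pre-order visits the node, then its left subtree, then its right subtree.
Visit mint.
At mint: go left to bay.
  Visit bay.
  At bay: go left to rye.
    rye is a leaf — visit rye.
  At bay: go right to rose.
    Visit rose.
    At rose: go left to elm.
      elm is a leaf — visit elm.
    At rose: go right to ivy.
      Visit ivy.
      At ivy: go left to aster.
        Visit aster.
        At aster: go left to yew.
          Visit yew.
          At yew: go left to reed.
            Visit reed.
            At reed: no left child.
            At reed: go right to poppy.
              Visit poppy.
              At poppy: go left to lime.
                lime is a leaf — visit lime.
              At poppy: no right child.
          At yew: no right child.
        At aster: no right child.
      At ivy: go right to teak.
        Visit teak.
        At teak: go left to kale.
          Visit kale.
          At kale: no left child.
          At kale: go right to pear.
            pear is a leaf — visit pear.
        At teak: no right child.
At mint: go right to fig.
  Visit fig.
  At fig: no left child.
  At fig: go right to cedar.
    Visit cedar.
    At cedar: go left to lily.
      Visit lily.
      At lily: no left child.
      At lily: go right to moss.
        moss is a leaf — visit moss.
    At cedar: no right child.

mint, bay, rye, rose, elm, ivy, aster, yew, reed, poppy, lime, teak, kale, pear, fig, cedar, lily, moss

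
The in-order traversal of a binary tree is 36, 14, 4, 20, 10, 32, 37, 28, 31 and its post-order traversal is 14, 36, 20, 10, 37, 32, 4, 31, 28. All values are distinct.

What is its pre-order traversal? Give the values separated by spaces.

The last element of post-order is the root; it splits in-order into left and right subtrees.
Root 28: left subtree has 7 nodes {36, 14, 4, 20, 10, 32, 37}, right has 1 {31}.
  Root 4: left subtree has 2 nodes {36, 14}, right has 4 {20, 10, 32, 37}.
    Root 36: left subtree has 0 nodes { }, right has 1 {14}.
    Root 32: left subtree has 2 nodes {20, 10}, right has 1 {37}.
      Root 10: left subtree has 1 node {20}, right has 0 { }.

28 4 36 14 32 10 20 37 31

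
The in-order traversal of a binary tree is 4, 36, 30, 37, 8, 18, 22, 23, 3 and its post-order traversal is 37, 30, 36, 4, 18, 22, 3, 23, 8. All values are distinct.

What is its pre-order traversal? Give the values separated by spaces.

8 4 36 30 37 23 22 18 3

The last element of post-order is the root; it splits in-order into left and right subtrees.
Root 8: left subtree has 4 nodes {4, 36, 30, 37}, right has 4 {18, 22, 23, 3}.
  Root 4: left subtree has 0 nodes { }, right has 3 {36, 30, 37}.
    Root 36: left subtree has 0 nodes { }, right has 2 {30, 37}.
      Root 30: left subtree has 0 nodes { }, right has 1 {37}.
  Root 23: left subtree has 2 nodes {18, 22}, right has 1 {3}.
    Root 22: left subtree has 1 node {18}, right has 0 { }.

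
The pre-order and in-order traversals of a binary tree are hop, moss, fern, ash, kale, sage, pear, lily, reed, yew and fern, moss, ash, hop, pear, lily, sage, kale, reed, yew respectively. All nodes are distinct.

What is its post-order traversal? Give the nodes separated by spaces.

The first element of pre-order is the root; it splits in-order into left and right subtrees.
Root hop: left subtree has 3 nodes {fern, moss, ash}, right has 6 {pear, lily, sage, kale, reed, yew}.
  Root moss: left subtree has 1 node {fern}, right has 1 {ash}.
  Root kale: left subtree has 3 nodes {pear, lily, sage}, right has 2 {reed, yew}.
    Root sage: left subtree has 2 nodes {pear, lily}, right has 0 { }.
      Root pear: left subtree has 0 nodes { }, right has 1 {lily}.
    Root reed: left subtree has 0 nodes { }, right has 1 {yew}.

fern ash moss lily pear sage yew reed kale hop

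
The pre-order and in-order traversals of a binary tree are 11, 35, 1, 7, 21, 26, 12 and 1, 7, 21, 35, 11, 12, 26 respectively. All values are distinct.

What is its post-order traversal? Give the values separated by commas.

21, 7, 1, 35, 12, 26, 11

The first element of pre-order is the root; it splits in-order into left and right subtrees.
Root 11: left subtree has 4 nodes {1, 7, 21, 35}, right has 2 {12, 26}.
  Root 35: left subtree has 3 nodes {1, 7, 21}, right has 0 { }.
    Root 1: left subtree has 0 nodes { }, right has 2 {7, 21}.
      Root 7: left subtree has 0 nodes { }, right has 1 {21}.
  Root 26: left subtree has 1 node {12}, right has 0 { }.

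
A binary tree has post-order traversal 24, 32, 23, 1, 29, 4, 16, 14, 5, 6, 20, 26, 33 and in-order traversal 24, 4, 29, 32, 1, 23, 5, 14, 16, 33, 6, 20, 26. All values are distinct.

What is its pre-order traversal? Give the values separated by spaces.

33 5 4 24 29 1 32 23 14 16 26 20 6

The last element of post-order is the root; it splits in-order into left and right subtrees.
Root 33: left subtree has 9 nodes {24, 4, 29, 32, 1, 23, 5, 14, 16}, right has 3 {6, 20, 26}.
  Root 5: left subtree has 6 nodes {24, 4, 29, 32, 1, 23}, right has 2 {14, 16}.
    Root 4: left subtree has 1 node {24}, right has 4 {29, 32, 1, 23}.
      Root 29: left subtree has 0 nodes { }, right has 3 {32, 1, 23}.
        Root 1: left subtree has 1 node {32}, right has 1 {23}.
    Root 14: left subtree has 0 nodes { }, right has 1 {16}.
  Root 26: left subtree has 2 nodes {6, 20}, right has 0 { }.
    Root 20: left subtree has 1 node {6}, right has 0 { }.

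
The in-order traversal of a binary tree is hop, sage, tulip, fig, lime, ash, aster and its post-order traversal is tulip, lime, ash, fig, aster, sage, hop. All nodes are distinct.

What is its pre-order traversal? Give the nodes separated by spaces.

The last element of post-order is the root; it splits in-order into left and right subtrees.
Root hop: left subtree has 0 nodes { }, right has 6 {sage, tulip, fig, lime, ash, aster}.
  Root sage: left subtree has 0 nodes { }, right has 5 {tulip, fig, lime, ash, aster}.
    Root aster: left subtree has 4 nodes {tulip, fig, lime, ash}, right has 0 { }.
      Root fig: left subtree has 1 node {tulip}, right has 2 {lime, ash}.
        Root ash: left subtree has 1 node {lime}, right has 0 { }.

hop sage aster fig tulip ash lime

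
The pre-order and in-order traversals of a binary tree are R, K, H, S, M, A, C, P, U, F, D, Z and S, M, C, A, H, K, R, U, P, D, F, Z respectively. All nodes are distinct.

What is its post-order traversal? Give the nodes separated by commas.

C, A, M, S, H, K, U, D, Z, F, P, R

The first element of pre-order is the root; it splits in-order into left and right subtrees.
Root R: left subtree has 6 nodes {S, M, C, A, H, K}, right has 5 {U, P, D, F, Z}.
  Root K: left subtree has 5 nodes {S, M, C, A, H}, right has 0 { }.
    Root H: left subtree has 4 nodes {S, M, C, A}, right has 0 { }.
      Root S: left subtree has 0 nodes { }, right has 3 {M, C, A}.
        Root M: left subtree has 0 nodes { }, right has 2 {C, A}.
          Root A: left subtree has 1 node {C}, right has 0 { }.
  Root P: left subtree has 1 node {U}, right has 3 {D, F, Z}.
    Root F: left subtree has 1 node {D}, right has 1 {Z}.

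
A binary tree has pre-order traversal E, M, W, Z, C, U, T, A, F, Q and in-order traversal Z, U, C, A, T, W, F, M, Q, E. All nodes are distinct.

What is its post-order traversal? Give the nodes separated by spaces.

U A T C Z F W Q M E

The first element of pre-order is the root; it splits in-order into left and right subtrees.
Root E: left subtree has 9 nodes {Z, U, C, A, T, W, F, M, Q}, right has 0 { }.
  Root M: left subtree has 7 nodes {Z, U, C, A, T, W, F}, right has 1 {Q}.
    Root W: left subtree has 5 nodes {Z, U, C, A, T}, right has 1 {F}.
      Root Z: left subtree has 0 nodes { }, right has 4 {U, C, A, T}.
        Root C: left subtree has 1 node {U}, right has 2 {A, T}.
          Root T: left subtree has 1 node {A}, right has 0 { }.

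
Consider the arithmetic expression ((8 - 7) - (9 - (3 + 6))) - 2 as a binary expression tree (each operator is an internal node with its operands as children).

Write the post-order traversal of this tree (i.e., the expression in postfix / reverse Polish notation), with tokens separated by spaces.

Post-order on an expression tree gives postfix notation: for each operator, emit left operand, right operand, then the operator.

8 7 - 9 3 6 + - - 2 -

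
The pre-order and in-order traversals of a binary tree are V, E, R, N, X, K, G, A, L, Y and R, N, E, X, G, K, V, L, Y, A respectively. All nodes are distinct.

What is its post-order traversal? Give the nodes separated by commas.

The first element of pre-order is the root; it splits in-order into left and right subtrees.
Root V: left subtree has 6 nodes {R, N, E, X, G, K}, right has 3 {L, Y, A}.
  Root E: left subtree has 2 nodes {R, N}, right has 3 {X, G, K}.
    Root R: left subtree has 0 nodes { }, right has 1 {N}.
    Root X: left subtree has 0 nodes { }, right has 2 {G, K}.
      Root K: left subtree has 1 node {G}, right has 0 { }.
  Root A: left subtree has 2 nodes {L, Y}, right has 0 { }.
    Root L: left subtree has 0 nodes { }, right has 1 {Y}.

N, R, G, K, X, E, Y, L, A, V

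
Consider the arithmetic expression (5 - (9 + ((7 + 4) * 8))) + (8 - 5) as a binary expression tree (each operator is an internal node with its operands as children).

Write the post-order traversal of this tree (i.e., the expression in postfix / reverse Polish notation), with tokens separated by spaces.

5 9 7 4 + 8 * + - 8 5 - +

Post-order on an expression tree gives postfix notation: for each operator, emit left operand, right operand, then the operator.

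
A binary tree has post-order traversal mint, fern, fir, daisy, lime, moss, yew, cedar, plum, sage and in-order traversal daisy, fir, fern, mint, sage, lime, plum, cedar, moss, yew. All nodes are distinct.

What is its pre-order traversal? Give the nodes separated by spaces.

sage daisy fir fern mint plum lime cedar yew moss

The last element of post-order is the root; it splits in-order into left and right subtrees.
Root sage: left subtree has 4 nodes {daisy, fir, fern, mint}, right has 5 {lime, plum, cedar, moss, yew}.
  Root daisy: left subtree has 0 nodes { }, right has 3 {fir, fern, mint}.
    Root fir: left subtree has 0 nodes { }, right has 2 {fern, mint}.
      Root fern: left subtree has 0 nodes { }, right has 1 {mint}.
  Root plum: left subtree has 1 node {lime}, right has 3 {cedar, moss, yew}.
    Root cedar: left subtree has 0 nodes { }, right has 2 {moss, yew}.
      Root yew: left subtree has 1 node {moss}, right has 0 { }.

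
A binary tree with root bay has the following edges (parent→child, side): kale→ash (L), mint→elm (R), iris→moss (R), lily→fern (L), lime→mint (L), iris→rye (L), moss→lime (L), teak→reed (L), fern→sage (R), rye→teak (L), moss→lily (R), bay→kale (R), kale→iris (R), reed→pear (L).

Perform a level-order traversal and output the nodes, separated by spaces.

bay kale ash iris rye moss teak lime lily reed mint fern pear elm sage

Level-order visits nodes level by level from the root, left to right within each level.
Level 0: bay
Level 1: kale
Level 2: ash, iris
Level 3: rye, moss
Level 4: teak, lime, lily
Level 5: reed, mint, fern
Level 6: pear, elm, sage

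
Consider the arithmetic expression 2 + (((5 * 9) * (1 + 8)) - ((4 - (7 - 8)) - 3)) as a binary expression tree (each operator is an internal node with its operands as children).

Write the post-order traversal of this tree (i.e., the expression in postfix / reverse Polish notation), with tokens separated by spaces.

Post-order on an expression tree gives postfix notation: for each operator, emit left operand, right operand, then the operator.

2 5 9 * 1 8 + * 4 7 8 - - 3 - - +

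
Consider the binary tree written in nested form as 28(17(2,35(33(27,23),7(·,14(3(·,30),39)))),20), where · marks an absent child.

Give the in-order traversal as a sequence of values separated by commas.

In-order visits the left subtree, then the node, then the right subtree.
At 28: go left to 17.
  At 17: go left to 2.
    2 is a leaf — visit 2.
  Visit 17.
  At 17: go right to 35.
    At 35: go left to 33.
      At 33: go left to 27.
        27 is a leaf — visit 27.
      Visit 33.
      At 33: go right to 23.
        23 is a leaf — visit 23.
    Visit 35.
    At 35: go right to 7.
      At 7: no left child.
      Visit 7.
      At 7: go right to 14.
        At 14: go left to 3.
          At 3: no left child.
          Visit 3.
          At 3: go right to 30.
            30 is a leaf — visit 30.
        Visit 14.
        At 14: go right to 39.
          39 is a leaf — visit 39.
Visit 28.
At 28: go right to 20.
  20 is a leaf — visit 20.

2, 17, 27, 33, 23, 35, 7, 3, 30, 14, 39, 28, 20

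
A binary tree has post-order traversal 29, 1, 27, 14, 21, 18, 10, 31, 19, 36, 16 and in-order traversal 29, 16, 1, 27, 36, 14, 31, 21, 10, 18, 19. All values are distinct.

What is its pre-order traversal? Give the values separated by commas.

The last element of post-order is the root; it splits in-order into left and right subtrees.
Root 16: left subtree has 1 node {29}, right has 9 {1, 27, 36, 14, 31, 21, 10, 18, 19}.
  Root 36: left subtree has 2 nodes {1, 27}, right has 6 {14, 31, 21, 10, 18, 19}.
    Root 27: left subtree has 1 node {1}, right has 0 { }.
    Root 19: left subtree has 5 nodes {14, 31, 21, 10, 18}, right has 0 { }.
      Root 31: left subtree has 1 node {14}, right has 3 {21, 10, 18}.
        Root 10: left subtree has 1 node {21}, right has 1 {18}.

16, 29, 36, 27, 1, 19, 31, 14, 10, 21, 18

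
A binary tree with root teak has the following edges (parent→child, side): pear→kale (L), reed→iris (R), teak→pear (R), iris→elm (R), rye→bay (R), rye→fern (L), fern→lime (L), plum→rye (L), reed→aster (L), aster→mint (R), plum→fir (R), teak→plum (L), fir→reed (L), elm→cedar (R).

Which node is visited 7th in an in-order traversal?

In-order visits the left subtree, then the node, then the right subtree.
At teak: go left to plum.
  At plum: go left to rye.
    At rye: go left to fern.
      At fern: go left to lime.
        lime is a leaf — visit lime.
      Visit fern.
      At fern: no right child.
    Visit rye.
    At rye: go right to bay.
      bay is a leaf — visit bay.
  Visit plum.
  At plum: go right to fir.
    At fir: go left to reed.
      At reed: go left to aster.
        At aster: no left child.
        Visit aster.
        At aster: go right to mint.
          mint is a leaf — visit mint.
      Visit reed.
      At reed: go right to iris.
        At iris: no left child.
        Visit iris.
        At iris: go right to elm.
          At elm: no left child.
          Visit elm.
          At elm: go right to cedar.
            cedar is a leaf — visit cedar.
    Visit fir.
    At fir: no right child.
Visit teak.
At teak: go right to pear.
  At pear: go left to kale.
    kale is a leaf — visit kale.
  Visit pear.
  At pear: no right child.
Full in-order sequence: lime, fern, rye, bay, plum, aster, mint, reed, iris, elm, cedar, fir, teak, kale, pear.

mint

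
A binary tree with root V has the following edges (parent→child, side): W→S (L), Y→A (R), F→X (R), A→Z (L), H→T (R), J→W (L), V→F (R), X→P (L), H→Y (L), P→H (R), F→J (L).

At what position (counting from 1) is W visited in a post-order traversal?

2

Post-order visits the left subtree, then the right subtree, then the node.
At V: no left child.
At V: go right to F.
  At F: go left to J.
    At J: go left to W.
      At W: go left to S.
        S is a leaf — visit S.
      At W: no right child.
      Visit W.
    At J: no right child.
    Visit J.
  At F: go right to X.
    At X: go left to P.
      At P: no left child.
      At P: go right to H.
        At H: go left to Y.
          At Y: no left child.
          At Y: go right to A.
            At A: go left to Z.
              Z is a leaf — visit Z.
            At A: no right child.
            Visit A.
          Visit Y.
        At H: go right to T.
          T is a leaf — visit T.
        Visit H.
      Visit P.
    At X: no right child.
    Visit X.
  Visit F.
Visit V.
Full post-order sequence: S, W, J, Z, A, Y, T, H, P, X, F, V.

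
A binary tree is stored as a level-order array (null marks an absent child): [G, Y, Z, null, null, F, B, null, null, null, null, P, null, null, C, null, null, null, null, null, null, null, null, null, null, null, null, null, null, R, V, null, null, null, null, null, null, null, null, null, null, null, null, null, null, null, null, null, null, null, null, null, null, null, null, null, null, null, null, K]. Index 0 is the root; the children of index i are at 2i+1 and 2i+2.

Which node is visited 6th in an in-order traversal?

In-order visits the left subtree, then the node, then the right subtree.
At G: go left to Y.
  Y is a leaf — visit Y.
Visit G.
At G: go right to Z.
  At Z: go left to F.
    At F: go left to P.
      P is a leaf — visit P.
    Visit F.
    At F: no right child.
  Visit Z.
  At Z: go right to B.
    At B: no left child.
    Visit B.
    At B: go right to C.
      At C: go left to R.
        At R: go left to K.
          K is a leaf — visit K.
        Visit R.
        At R: no right child.
      Visit C.
      At C: go right to V.
        V is a leaf — visit V.
Full in-order sequence: Y, G, P, F, Z, B, K, R, C, V.

B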